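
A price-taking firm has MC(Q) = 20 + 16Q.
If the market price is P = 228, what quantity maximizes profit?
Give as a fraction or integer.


In perfect competition, profit is maximized where P = MC.
228 = 20 + 16Q
208 = 16Q
Q* = 208/16 = 13

13


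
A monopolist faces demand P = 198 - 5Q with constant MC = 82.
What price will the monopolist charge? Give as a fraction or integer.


MR = 198 - 10Q
Set MR = MC: 198 - 10Q = 82
Q* = 58/5
Substitute into demand:
P* = 198 - 5*58/5 = 140

140


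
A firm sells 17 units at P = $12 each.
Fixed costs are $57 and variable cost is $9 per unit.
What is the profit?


Total Revenue = P * Q = 12 * 17 = $204
Total Cost = FC + VC*Q = 57 + 9*17 = $210
Profit = TR - TC = 204 - 210 = $-6

$-6


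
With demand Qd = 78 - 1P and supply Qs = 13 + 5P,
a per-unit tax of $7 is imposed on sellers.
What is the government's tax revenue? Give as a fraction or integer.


With tax on sellers, new supply: Qs' = 13 + 5(P - 7)
= 5P - 22
New equilibrium quantity:
Q_new = 184/3
Tax revenue = tax * Q_new = 7 * 184/3 = 1288/3

1288/3


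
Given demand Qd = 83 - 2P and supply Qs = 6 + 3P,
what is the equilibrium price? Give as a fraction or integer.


At equilibrium, Qd = Qs.
83 - 2P = 6 + 3P
83 - 6 = 2P + 3P
77 = 5P
P* = 77/5 = 77/5

77/5


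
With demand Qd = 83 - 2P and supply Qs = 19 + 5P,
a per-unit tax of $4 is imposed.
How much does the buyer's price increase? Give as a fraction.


With a per-unit tax, the buyer's price increase depends on relative slopes.
Supply slope: d = 5, Demand slope: b = 2
Buyer's price increase = d * tax / (b + d)
= 5 * 4 / (2 + 5)
= 20 / 7 = 20/7

20/7


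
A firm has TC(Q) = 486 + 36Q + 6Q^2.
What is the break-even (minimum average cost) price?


AC(Q) = 486/Q + 36 + 6Q
To minimize: dAC/dQ = -486/Q^2 + 6 = 0
Q^2 = 486/6 = 81
Q* = 9
Min AC = 486/9 + 36 + 6*9
Min AC = 54 + 36 + 54 = 144

144


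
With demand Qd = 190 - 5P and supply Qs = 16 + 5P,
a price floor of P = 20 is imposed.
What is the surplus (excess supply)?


At P = 20:
Qd = 190 - 5*20 = 90
Qs = 16 + 5*20 = 116
Surplus = Qs - Qd = 116 - 90 = 26

26


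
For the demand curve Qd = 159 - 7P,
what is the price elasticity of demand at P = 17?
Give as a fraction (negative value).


dQ/dP = -7
At P = 17: Q = 159 - 7*17 = 40
E = (dQ/dP)(P/Q) = (-7)(17/40) = -119/40

-119/40


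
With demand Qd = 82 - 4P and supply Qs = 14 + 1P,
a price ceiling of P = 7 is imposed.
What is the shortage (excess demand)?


At P = 7:
Qd = 82 - 4*7 = 54
Qs = 14 + 1*7 = 21
Shortage = Qd - Qs = 54 - 21 = 33

33


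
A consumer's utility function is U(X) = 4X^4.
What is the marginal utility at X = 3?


MU = dU/dX = 4*4*X^(4-1)
MU = 16*X^3
At X = 3:
MU = 16 * 3^3
MU = 16 * 27 = 432

432


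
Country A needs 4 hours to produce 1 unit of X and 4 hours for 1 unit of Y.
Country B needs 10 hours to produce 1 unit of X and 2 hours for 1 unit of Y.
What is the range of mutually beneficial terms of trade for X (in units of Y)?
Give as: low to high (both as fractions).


Opportunity cost of X for Country A = hours_X / hours_Y = 4/4 = 1 units of Y
Opportunity cost of X for Country B = hours_X / hours_Y = 10/2 = 5 units of Y
Terms of trade must be between the two opportunity costs.
Range: 1 to 5

1 to 5


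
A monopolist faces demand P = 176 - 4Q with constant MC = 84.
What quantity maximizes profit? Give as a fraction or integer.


TR = P*Q = (176 - 4Q)Q = 176Q - 4Q^2
MR = dTR/dQ = 176 - 8Q
Set MR = MC:
176 - 8Q = 84
92 = 8Q
Q* = 92/8 = 23/2

23/2


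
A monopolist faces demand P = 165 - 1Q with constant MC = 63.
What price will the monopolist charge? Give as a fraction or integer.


MR = 165 - 2Q
Set MR = MC: 165 - 2Q = 63
Q* = 51
Substitute into demand:
P* = 165 - 1*51 = 114

114


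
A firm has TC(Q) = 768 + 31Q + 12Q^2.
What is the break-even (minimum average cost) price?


AC(Q) = 768/Q + 31 + 12Q
To minimize: dAC/dQ = -768/Q^2 + 12 = 0
Q^2 = 768/12 = 64
Q* = 8
Min AC = 768/8 + 31 + 12*8
Min AC = 96 + 31 + 96 = 223

223


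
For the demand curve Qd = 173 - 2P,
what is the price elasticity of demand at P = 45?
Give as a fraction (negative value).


dQ/dP = -2
At P = 45: Q = 173 - 2*45 = 83
E = (dQ/dP)(P/Q) = (-2)(45/83) = -90/83

-90/83


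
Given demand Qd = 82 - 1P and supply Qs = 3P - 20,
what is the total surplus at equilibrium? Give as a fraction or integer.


Find equilibrium: 82 - 1P = 3P - 20
82 + 20 = 4P
P* = 102/4 = 51/2
Q* = 3*51/2 - 20 = 113/2
Inverse demand: P = 82 - Q/1, so P_max = 82
Inverse supply: P = 20/3 + Q/3, so P_min = 20/3
CS = (1/2) * 113/2 * (82 - 51/2) = 12769/8
PS = (1/2) * 113/2 * (51/2 - 20/3) = 12769/24
TS = CS + PS = 12769/8 + 12769/24 = 12769/6

12769/6


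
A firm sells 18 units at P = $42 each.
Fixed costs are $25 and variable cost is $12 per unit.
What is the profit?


Total Revenue = P * Q = 42 * 18 = $756
Total Cost = FC + VC*Q = 25 + 12*18 = $241
Profit = TR - TC = 756 - 241 = $515

$515


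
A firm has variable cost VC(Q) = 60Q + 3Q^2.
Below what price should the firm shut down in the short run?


AVC(Q) = VC(Q)/Q = 60 + 3Q
AVC is increasing in Q, so minimum AVC is at Q -> 0+.
Min AVC = 60
The firm should shut down if P < 60.

60


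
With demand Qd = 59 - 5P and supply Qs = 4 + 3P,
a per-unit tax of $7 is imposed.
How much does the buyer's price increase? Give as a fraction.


With a per-unit tax, the buyer's price increase depends on relative slopes.
Supply slope: d = 3, Demand slope: b = 5
Buyer's price increase = d * tax / (b + d)
= 3 * 7 / (5 + 3)
= 21 / 8 = 21/8

21/8


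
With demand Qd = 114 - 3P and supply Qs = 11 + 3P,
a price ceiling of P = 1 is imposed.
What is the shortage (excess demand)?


At P = 1:
Qd = 114 - 3*1 = 111
Qs = 11 + 3*1 = 14
Shortage = Qd - Qs = 111 - 14 = 97

97


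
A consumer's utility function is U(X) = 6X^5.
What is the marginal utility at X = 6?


MU = dU/dX = 6*5*X^(5-1)
MU = 30*X^4
At X = 6:
MU = 30 * 6^4
MU = 30 * 1296 = 38880

38880


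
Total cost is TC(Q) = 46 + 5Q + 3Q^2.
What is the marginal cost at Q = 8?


MC = dTC/dQ = 5 + 2*3*Q
At Q = 8:
MC = 5 + 6*8
MC = 5 + 48 = 53

53


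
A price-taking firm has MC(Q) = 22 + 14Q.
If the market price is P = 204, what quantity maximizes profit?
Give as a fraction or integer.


In perfect competition, profit is maximized where P = MC.
204 = 22 + 14Q
182 = 14Q
Q* = 182/14 = 13

13


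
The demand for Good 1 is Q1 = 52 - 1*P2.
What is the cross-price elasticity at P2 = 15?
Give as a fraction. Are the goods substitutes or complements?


dQ1/dP2 = -1
At P2 = 15: Q1 = 52 - 1*15 = 37
Exy = (dQ1/dP2)(P2/Q1) = -1 * 15 / 37 = -15/37
Since Exy < 0, the goods are complements.

-15/37 (complements)


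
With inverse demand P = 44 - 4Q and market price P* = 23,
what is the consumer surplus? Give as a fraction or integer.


Maximum willingness to pay (at Q=0): P_max = 44
Quantity demanded at P* = 23:
Q* = (44 - 23)/4 = 21/4
CS = (1/2) * Q* * (P_max - P*)
CS = (1/2) * 21/4 * (44 - 23)
CS = (1/2) * 21/4 * 21 = 441/8

441/8


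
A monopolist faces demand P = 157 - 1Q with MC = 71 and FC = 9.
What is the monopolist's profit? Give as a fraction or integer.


MR = MC: 157 - 2Q = 71
Q* = 43
P* = 157 - 1*43 = 114
Profit = (P* - MC)*Q* - FC
= (114 - 71)*43 - 9
= 43*43 - 9
= 1849 - 9 = 1840

1840


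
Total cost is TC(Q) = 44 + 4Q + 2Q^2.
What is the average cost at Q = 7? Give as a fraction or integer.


TC(7) = 44 + 4*7 + 2*7^2
TC(7) = 44 + 28 + 98 = 170
AC = TC/Q = 170/7 = 170/7

170/7


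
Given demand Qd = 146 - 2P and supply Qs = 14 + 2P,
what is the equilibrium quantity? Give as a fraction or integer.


First find equilibrium price:
146 - 2P = 14 + 2P
P* = 132/4 = 33
Then substitute into demand:
Q* = 146 - 2 * 33 = 80

80


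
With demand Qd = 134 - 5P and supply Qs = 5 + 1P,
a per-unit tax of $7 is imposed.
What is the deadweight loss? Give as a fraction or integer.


Pre-tax equilibrium quantity: Q* = 53/2
Post-tax equilibrium quantity: Q_tax = 62/3
Reduction in quantity: Q* - Q_tax = 35/6
DWL = (1/2) * tax * (Q* - Q_tax)
DWL = (1/2) * 7 * 35/6 = 245/12

245/12


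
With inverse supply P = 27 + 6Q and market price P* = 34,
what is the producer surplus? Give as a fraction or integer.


Minimum supply price (at Q=0): P_min = 27
Quantity supplied at P* = 34:
Q* = (34 - 27)/6 = 7/6
PS = (1/2) * Q* * (P* - P_min)
PS = (1/2) * 7/6 * (34 - 27)
PS = (1/2) * 7/6 * 7 = 49/12

49/12


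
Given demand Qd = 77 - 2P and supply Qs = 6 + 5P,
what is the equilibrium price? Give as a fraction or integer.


At equilibrium, Qd = Qs.
77 - 2P = 6 + 5P
77 - 6 = 2P + 5P
71 = 7P
P* = 71/7 = 71/7

71/7


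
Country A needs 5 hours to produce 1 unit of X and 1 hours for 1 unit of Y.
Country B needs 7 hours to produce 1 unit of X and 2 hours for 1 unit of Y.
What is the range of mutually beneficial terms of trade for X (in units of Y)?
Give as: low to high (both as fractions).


Opportunity cost of X for Country A = hours_X / hours_Y = 5/1 = 5 units of Y
Opportunity cost of X for Country B = hours_X / hours_Y = 7/2 = 7/2 units of Y
Terms of trade must be between the two opportunity costs.
Range: 7/2 to 5

7/2 to 5


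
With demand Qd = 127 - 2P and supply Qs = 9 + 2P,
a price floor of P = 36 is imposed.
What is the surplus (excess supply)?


At P = 36:
Qd = 127 - 2*36 = 55
Qs = 9 + 2*36 = 81
Surplus = Qs - Qd = 81 - 55 = 26

26


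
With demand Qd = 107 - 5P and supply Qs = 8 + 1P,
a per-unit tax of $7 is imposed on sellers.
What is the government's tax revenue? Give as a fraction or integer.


With tax on sellers, new supply: Qs' = 8 + 1(P - 7)
= 1 + 1P
New equilibrium quantity:
Q_new = 56/3
Tax revenue = tax * Q_new = 7 * 56/3 = 392/3

392/3


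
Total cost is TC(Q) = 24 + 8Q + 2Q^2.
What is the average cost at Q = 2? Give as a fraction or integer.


TC(2) = 24 + 8*2 + 2*2^2
TC(2) = 24 + 16 + 8 = 48
AC = TC/Q = 48/2 = 24

24


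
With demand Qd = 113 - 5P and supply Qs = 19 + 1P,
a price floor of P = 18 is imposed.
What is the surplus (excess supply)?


At P = 18:
Qd = 113 - 5*18 = 23
Qs = 19 + 1*18 = 37
Surplus = Qs - Qd = 37 - 23 = 14

14


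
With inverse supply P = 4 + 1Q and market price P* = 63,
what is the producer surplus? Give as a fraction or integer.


Minimum supply price (at Q=0): P_min = 4
Quantity supplied at P* = 63:
Q* = (63 - 4)/1 = 59
PS = (1/2) * Q* * (P* - P_min)
PS = (1/2) * 59 * (63 - 4)
PS = (1/2) * 59 * 59 = 3481/2

3481/2


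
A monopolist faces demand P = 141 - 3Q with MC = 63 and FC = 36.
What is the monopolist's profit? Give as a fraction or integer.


MR = MC: 141 - 6Q = 63
Q* = 13
P* = 141 - 3*13 = 102
Profit = (P* - MC)*Q* - FC
= (102 - 63)*13 - 36
= 39*13 - 36
= 507 - 36 = 471

471


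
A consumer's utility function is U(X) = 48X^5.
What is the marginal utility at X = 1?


MU = dU/dX = 48*5*X^(5-1)
MU = 240*X^4
At X = 1:
MU = 240 * 1^4
MU = 240 * 1 = 240

240


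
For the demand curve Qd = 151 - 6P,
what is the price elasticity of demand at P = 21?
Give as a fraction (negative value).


dQ/dP = -6
At P = 21: Q = 151 - 6*21 = 25
E = (dQ/dP)(P/Q) = (-6)(21/25) = -126/25

-126/25


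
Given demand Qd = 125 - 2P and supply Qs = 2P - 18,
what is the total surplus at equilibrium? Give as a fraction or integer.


Find equilibrium: 125 - 2P = 2P - 18
125 + 18 = 4P
P* = 143/4 = 143/4
Q* = 2*143/4 - 18 = 107/2
Inverse demand: P = 125/2 - Q/2, so P_max = 125/2
Inverse supply: P = 9 + Q/2, so P_min = 9
CS = (1/2) * 107/2 * (125/2 - 143/4) = 11449/16
PS = (1/2) * 107/2 * (143/4 - 9) = 11449/16
TS = CS + PS = 11449/16 + 11449/16 = 11449/8

11449/8


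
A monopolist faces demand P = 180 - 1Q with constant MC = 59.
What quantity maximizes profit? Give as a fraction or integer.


TR = P*Q = (180 - 1Q)Q = 180Q - 1Q^2
MR = dTR/dQ = 180 - 2Q
Set MR = MC:
180 - 2Q = 59
121 = 2Q
Q* = 121/2 = 121/2

121/2


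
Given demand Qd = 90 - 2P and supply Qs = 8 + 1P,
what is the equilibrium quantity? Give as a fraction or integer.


First find equilibrium price:
90 - 2P = 8 + 1P
P* = 82/3 = 82/3
Then substitute into demand:
Q* = 90 - 2 * 82/3 = 106/3

106/3


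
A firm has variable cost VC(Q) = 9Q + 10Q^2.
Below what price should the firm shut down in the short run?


AVC(Q) = VC(Q)/Q = 9 + 10Q
AVC is increasing in Q, so minimum AVC is at Q -> 0+.
Min AVC = 9
The firm should shut down if P < 9.

9


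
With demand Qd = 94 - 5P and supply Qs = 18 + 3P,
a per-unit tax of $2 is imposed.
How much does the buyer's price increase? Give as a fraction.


With a per-unit tax, the buyer's price increase depends on relative slopes.
Supply slope: d = 3, Demand slope: b = 5
Buyer's price increase = d * tax / (b + d)
= 3 * 2 / (5 + 3)
= 6 / 8 = 3/4

3/4


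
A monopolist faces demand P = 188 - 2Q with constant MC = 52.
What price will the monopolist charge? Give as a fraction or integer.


MR = 188 - 4Q
Set MR = MC: 188 - 4Q = 52
Q* = 34
Substitute into demand:
P* = 188 - 2*34 = 120

120


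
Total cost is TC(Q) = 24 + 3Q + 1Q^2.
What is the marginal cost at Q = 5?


MC = dTC/dQ = 3 + 2*1*Q
At Q = 5:
MC = 3 + 2*5
MC = 3 + 10 = 13

13


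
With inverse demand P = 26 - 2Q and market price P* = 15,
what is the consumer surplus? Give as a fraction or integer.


Maximum willingness to pay (at Q=0): P_max = 26
Quantity demanded at P* = 15:
Q* = (26 - 15)/2 = 11/2
CS = (1/2) * Q* * (P_max - P*)
CS = (1/2) * 11/2 * (26 - 15)
CS = (1/2) * 11/2 * 11 = 121/4

121/4


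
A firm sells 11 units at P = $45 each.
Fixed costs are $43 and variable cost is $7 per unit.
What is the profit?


Total Revenue = P * Q = 45 * 11 = $495
Total Cost = FC + VC*Q = 43 + 7*11 = $120
Profit = TR - TC = 495 - 120 = $375

$375


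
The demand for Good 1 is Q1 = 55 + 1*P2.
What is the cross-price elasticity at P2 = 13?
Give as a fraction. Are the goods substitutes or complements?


dQ1/dP2 = 1
At P2 = 13: Q1 = 55 + 1*13 = 68
Exy = (dQ1/dP2)(P2/Q1) = 1 * 13 / 68 = 13/68
Since Exy > 0, the goods are substitutes.

13/68 (substitutes)


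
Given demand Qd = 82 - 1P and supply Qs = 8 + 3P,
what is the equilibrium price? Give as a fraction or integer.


At equilibrium, Qd = Qs.
82 - 1P = 8 + 3P
82 - 8 = 1P + 3P
74 = 4P
P* = 74/4 = 37/2

37/2


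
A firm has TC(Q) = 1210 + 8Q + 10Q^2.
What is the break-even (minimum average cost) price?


AC(Q) = 1210/Q + 8 + 10Q
To minimize: dAC/dQ = -1210/Q^2 + 10 = 0
Q^2 = 1210/10 = 121
Q* = 11
Min AC = 1210/11 + 8 + 10*11
Min AC = 110 + 8 + 110 = 228

228


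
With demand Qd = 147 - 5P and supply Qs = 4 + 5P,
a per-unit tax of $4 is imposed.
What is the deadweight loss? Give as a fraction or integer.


Pre-tax equilibrium quantity: Q* = 151/2
Post-tax equilibrium quantity: Q_tax = 131/2
Reduction in quantity: Q* - Q_tax = 10
DWL = (1/2) * tax * (Q* - Q_tax)
DWL = (1/2) * 4 * 10 = 20

20


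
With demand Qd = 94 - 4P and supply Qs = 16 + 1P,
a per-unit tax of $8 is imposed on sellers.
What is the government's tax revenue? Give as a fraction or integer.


With tax on sellers, new supply: Qs' = 16 + 1(P - 8)
= 8 + 1P
New equilibrium quantity:
Q_new = 126/5
Tax revenue = tax * Q_new = 8 * 126/5 = 1008/5

1008/5


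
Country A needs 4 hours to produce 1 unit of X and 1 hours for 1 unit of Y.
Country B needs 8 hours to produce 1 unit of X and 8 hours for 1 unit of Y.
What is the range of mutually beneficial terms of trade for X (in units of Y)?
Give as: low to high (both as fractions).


Opportunity cost of X for Country A = hours_X / hours_Y = 4/1 = 4 units of Y
Opportunity cost of X for Country B = hours_X / hours_Y = 8/8 = 1 units of Y
Terms of trade must be between the two opportunity costs.
Range: 1 to 4

1 to 4


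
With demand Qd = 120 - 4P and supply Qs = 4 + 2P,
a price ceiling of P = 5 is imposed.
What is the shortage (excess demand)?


At P = 5:
Qd = 120 - 4*5 = 100
Qs = 4 + 2*5 = 14
Shortage = Qd - Qs = 100 - 14 = 86

86


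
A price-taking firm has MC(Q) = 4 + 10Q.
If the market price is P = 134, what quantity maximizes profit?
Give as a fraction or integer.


In perfect competition, profit is maximized where P = MC.
134 = 4 + 10Q
130 = 10Q
Q* = 130/10 = 13

13


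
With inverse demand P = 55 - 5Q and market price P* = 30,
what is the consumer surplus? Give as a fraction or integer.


Maximum willingness to pay (at Q=0): P_max = 55
Quantity demanded at P* = 30:
Q* = (55 - 30)/5 = 5
CS = (1/2) * Q* * (P_max - P*)
CS = (1/2) * 5 * (55 - 30)
CS = (1/2) * 5 * 25 = 125/2

125/2


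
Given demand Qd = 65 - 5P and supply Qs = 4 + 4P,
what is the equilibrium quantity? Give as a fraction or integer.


First find equilibrium price:
65 - 5P = 4 + 4P
P* = 61/9 = 61/9
Then substitute into demand:
Q* = 65 - 5 * 61/9 = 280/9

280/9


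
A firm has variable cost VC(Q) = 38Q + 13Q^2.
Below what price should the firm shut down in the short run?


AVC(Q) = VC(Q)/Q = 38 + 13Q
AVC is increasing in Q, so minimum AVC is at Q -> 0+.
Min AVC = 38
The firm should shut down if P < 38.

38


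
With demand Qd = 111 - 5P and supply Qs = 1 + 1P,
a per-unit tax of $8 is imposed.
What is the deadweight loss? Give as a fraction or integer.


Pre-tax equilibrium quantity: Q* = 58/3
Post-tax equilibrium quantity: Q_tax = 38/3
Reduction in quantity: Q* - Q_tax = 20/3
DWL = (1/2) * tax * (Q* - Q_tax)
DWL = (1/2) * 8 * 20/3 = 80/3

80/3


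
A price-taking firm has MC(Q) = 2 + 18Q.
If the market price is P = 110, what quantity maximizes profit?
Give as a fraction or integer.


In perfect competition, profit is maximized where P = MC.
110 = 2 + 18Q
108 = 18Q
Q* = 108/18 = 6

6


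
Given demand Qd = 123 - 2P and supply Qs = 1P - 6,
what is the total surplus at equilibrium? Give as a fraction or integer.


Find equilibrium: 123 - 2P = 1P - 6
123 + 6 = 3P
P* = 129/3 = 43
Q* = 1*43 - 6 = 37
Inverse demand: P = 123/2 - Q/2, so P_max = 123/2
Inverse supply: P = 6 + Q/1, so P_min = 6
CS = (1/2) * 37 * (123/2 - 43) = 1369/4
PS = (1/2) * 37 * (43 - 6) = 1369/2
TS = CS + PS = 1369/4 + 1369/2 = 4107/4

4107/4


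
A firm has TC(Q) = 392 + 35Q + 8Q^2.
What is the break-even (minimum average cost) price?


AC(Q) = 392/Q + 35 + 8Q
To minimize: dAC/dQ = -392/Q^2 + 8 = 0
Q^2 = 392/8 = 49
Q* = 7
Min AC = 392/7 + 35 + 8*7
Min AC = 56 + 35 + 56 = 147

147


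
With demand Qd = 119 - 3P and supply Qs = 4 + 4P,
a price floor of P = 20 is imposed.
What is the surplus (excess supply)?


At P = 20:
Qd = 119 - 3*20 = 59
Qs = 4 + 4*20 = 84
Surplus = Qs - Qd = 84 - 59 = 25

25


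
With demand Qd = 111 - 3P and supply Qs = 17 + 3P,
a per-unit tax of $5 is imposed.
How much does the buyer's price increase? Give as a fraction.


With a per-unit tax, the buyer's price increase depends on relative slopes.
Supply slope: d = 3, Demand slope: b = 3
Buyer's price increase = d * tax / (b + d)
= 3 * 5 / (3 + 3)
= 15 / 6 = 5/2

5/2


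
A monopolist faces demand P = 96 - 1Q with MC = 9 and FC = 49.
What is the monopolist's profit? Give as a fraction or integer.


MR = MC: 96 - 2Q = 9
Q* = 87/2
P* = 96 - 1*87/2 = 105/2
Profit = (P* - MC)*Q* - FC
= (105/2 - 9)*87/2 - 49
= 87/2*87/2 - 49
= 7569/4 - 49 = 7373/4

7373/4


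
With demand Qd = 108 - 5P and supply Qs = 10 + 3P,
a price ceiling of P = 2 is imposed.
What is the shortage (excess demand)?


At P = 2:
Qd = 108 - 5*2 = 98
Qs = 10 + 3*2 = 16
Shortage = Qd - Qs = 98 - 16 = 82

82


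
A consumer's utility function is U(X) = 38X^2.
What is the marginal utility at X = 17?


MU = dU/dX = 38*2*X^(2-1)
MU = 76*X^1
At X = 17:
MU = 76 * 17^1
MU = 76 * 17 = 1292

1292


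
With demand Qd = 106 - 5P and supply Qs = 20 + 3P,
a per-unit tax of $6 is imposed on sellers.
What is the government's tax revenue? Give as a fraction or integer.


With tax on sellers, new supply: Qs' = 20 + 3(P - 6)
= 2 + 3P
New equilibrium quantity:
Q_new = 41
Tax revenue = tax * Q_new = 6 * 41 = 246

246


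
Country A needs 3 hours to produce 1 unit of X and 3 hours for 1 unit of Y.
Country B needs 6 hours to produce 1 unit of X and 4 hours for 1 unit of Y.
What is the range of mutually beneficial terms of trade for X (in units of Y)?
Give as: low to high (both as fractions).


Opportunity cost of X for Country A = hours_X / hours_Y = 3/3 = 1 units of Y
Opportunity cost of X for Country B = hours_X / hours_Y = 6/4 = 3/2 units of Y
Terms of trade must be between the two opportunity costs.
Range: 1 to 3/2

1 to 3/2


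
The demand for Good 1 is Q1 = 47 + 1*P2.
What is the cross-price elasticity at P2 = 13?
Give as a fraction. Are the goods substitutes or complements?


dQ1/dP2 = 1
At P2 = 13: Q1 = 47 + 1*13 = 60
Exy = (dQ1/dP2)(P2/Q1) = 1 * 13 / 60 = 13/60
Since Exy > 0, the goods are substitutes.

13/60 (substitutes)


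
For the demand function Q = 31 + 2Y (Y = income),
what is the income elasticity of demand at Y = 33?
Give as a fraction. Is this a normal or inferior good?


dQ/dY = 2
At Y = 33: Q = 31 + 2*33 = 97
Ey = (dQ/dY)(Y/Q) = 2 * 33 / 97 = 66/97
Since Ey > 0, this is a normal good.

66/97 (normal good)


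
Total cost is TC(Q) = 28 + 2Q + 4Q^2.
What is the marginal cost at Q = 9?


MC = dTC/dQ = 2 + 2*4*Q
At Q = 9:
MC = 2 + 8*9
MC = 2 + 72 = 74

74


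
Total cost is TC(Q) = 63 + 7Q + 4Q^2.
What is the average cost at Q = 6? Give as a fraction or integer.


TC(6) = 63 + 7*6 + 4*6^2
TC(6) = 63 + 42 + 144 = 249
AC = TC/Q = 249/6 = 83/2

83/2


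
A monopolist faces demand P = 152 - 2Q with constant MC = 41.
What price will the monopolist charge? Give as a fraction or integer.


MR = 152 - 4Q
Set MR = MC: 152 - 4Q = 41
Q* = 111/4
Substitute into demand:
P* = 152 - 2*111/4 = 193/2

193/2


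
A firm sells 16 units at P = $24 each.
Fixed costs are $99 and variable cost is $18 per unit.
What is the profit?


Total Revenue = P * Q = 24 * 16 = $384
Total Cost = FC + VC*Q = 99 + 18*16 = $387
Profit = TR - TC = 384 - 387 = $-3

$-3


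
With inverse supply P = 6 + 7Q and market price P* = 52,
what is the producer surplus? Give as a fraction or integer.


Minimum supply price (at Q=0): P_min = 6
Quantity supplied at P* = 52:
Q* = (52 - 6)/7 = 46/7
PS = (1/2) * Q* * (P* - P_min)
PS = (1/2) * 46/7 * (52 - 6)
PS = (1/2) * 46/7 * 46 = 1058/7

1058/7


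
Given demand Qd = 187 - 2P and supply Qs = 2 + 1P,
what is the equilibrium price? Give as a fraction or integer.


At equilibrium, Qd = Qs.
187 - 2P = 2 + 1P
187 - 2 = 2P + 1P
185 = 3P
P* = 185/3 = 185/3

185/3


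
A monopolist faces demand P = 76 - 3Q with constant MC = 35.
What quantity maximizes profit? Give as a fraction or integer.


TR = P*Q = (76 - 3Q)Q = 76Q - 3Q^2
MR = dTR/dQ = 76 - 6Q
Set MR = MC:
76 - 6Q = 35
41 = 6Q
Q* = 41/6 = 41/6

41/6


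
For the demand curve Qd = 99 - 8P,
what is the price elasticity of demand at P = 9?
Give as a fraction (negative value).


dQ/dP = -8
At P = 9: Q = 99 - 8*9 = 27
E = (dQ/dP)(P/Q) = (-8)(9/27) = -8/3

-8/3


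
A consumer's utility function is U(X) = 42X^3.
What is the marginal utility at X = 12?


MU = dU/dX = 42*3*X^(3-1)
MU = 126*X^2
At X = 12:
MU = 126 * 12^2
MU = 126 * 144 = 18144

18144


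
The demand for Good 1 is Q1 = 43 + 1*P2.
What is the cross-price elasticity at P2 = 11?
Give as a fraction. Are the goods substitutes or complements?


dQ1/dP2 = 1
At P2 = 11: Q1 = 43 + 1*11 = 54
Exy = (dQ1/dP2)(P2/Q1) = 1 * 11 / 54 = 11/54
Since Exy > 0, the goods are substitutes.

11/54 (substitutes)


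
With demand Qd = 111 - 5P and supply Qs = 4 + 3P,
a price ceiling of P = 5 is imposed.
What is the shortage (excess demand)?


At P = 5:
Qd = 111 - 5*5 = 86
Qs = 4 + 3*5 = 19
Shortage = Qd - Qs = 86 - 19 = 67

67


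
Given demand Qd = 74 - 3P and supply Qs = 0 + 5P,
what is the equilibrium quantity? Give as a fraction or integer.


First find equilibrium price:
74 - 3P = 0 + 5P
P* = 74/8 = 37/4
Then substitute into demand:
Q* = 74 - 3 * 37/4 = 185/4

185/4


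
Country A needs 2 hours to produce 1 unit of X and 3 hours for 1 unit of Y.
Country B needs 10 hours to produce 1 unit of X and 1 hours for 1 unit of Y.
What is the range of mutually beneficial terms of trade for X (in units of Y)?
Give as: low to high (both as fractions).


Opportunity cost of X for Country A = hours_X / hours_Y = 2/3 = 2/3 units of Y
Opportunity cost of X for Country B = hours_X / hours_Y = 10/1 = 10 units of Y
Terms of trade must be between the two opportunity costs.
Range: 2/3 to 10

2/3 to 10


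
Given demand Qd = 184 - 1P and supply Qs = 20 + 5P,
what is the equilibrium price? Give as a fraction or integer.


At equilibrium, Qd = Qs.
184 - 1P = 20 + 5P
184 - 20 = 1P + 5P
164 = 6P
P* = 164/6 = 82/3

82/3


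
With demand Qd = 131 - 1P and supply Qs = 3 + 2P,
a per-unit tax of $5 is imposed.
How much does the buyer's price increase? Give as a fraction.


With a per-unit tax, the buyer's price increase depends on relative slopes.
Supply slope: d = 2, Demand slope: b = 1
Buyer's price increase = d * tax / (b + d)
= 2 * 5 / (1 + 2)
= 10 / 3 = 10/3

10/3


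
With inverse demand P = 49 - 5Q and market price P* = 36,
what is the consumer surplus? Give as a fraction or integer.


Maximum willingness to pay (at Q=0): P_max = 49
Quantity demanded at P* = 36:
Q* = (49 - 36)/5 = 13/5
CS = (1/2) * Q* * (P_max - P*)
CS = (1/2) * 13/5 * (49 - 36)
CS = (1/2) * 13/5 * 13 = 169/10

169/10


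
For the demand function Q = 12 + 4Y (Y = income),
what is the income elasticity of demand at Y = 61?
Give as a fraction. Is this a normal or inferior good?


dQ/dY = 4
At Y = 61: Q = 12 + 4*61 = 256
Ey = (dQ/dY)(Y/Q) = 4 * 61 / 256 = 61/64
Since Ey > 0, this is a normal good.

61/64 (normal good)


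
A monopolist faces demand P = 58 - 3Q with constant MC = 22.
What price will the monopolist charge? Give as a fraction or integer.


MR = 58 - 6Q
Set MR = MC: 58 - 6Q = 22
Q* = 6
Substitute into demand:
P* = 58 - 3*6 = 40

40


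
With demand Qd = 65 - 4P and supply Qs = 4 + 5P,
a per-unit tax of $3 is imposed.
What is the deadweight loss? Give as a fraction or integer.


Pre-tax equilibrium quantity: Q* = 341/9
Post-tax equilibrium quantity: Q_tax = 281/9
Reduction in quantity: Q* - Q_tax = 20/3
DWL = (1/2) * tax * (Q* - Q_tax)
DWL = (1/2) * 3 * 20/3 = 10

10


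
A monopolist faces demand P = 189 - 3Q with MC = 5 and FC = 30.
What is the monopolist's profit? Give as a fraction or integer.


MR = MC: 189 - 6Q = 5
Q* = 92/3
P* = 189 - 3*92/3 = 97
Profit = (P* - MC)*Q* - FC
= (97 - 5)*92/3 - 30
= 92*92/3 - 30
= 8464/3 - 30 = 8374/3

8374/3


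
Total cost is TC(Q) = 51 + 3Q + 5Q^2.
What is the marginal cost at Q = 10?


MC = dTC/dQ = 3 + 2*5*Q
At Q = 10:
MC = 3 + 10*10
MC = 3 + 100 = 103

103


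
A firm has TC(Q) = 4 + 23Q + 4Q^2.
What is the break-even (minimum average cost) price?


AC(Q) = 4/Q + 23 + 4Q
To minimize: dAC/dQ = -4/Q^2 + 4 = 0
Q^2 = 4/4 = 1
Q* = 1
Min AC = 4/1 + 23 + 4*1
Min AC = 4 + 23 + 4 = 31

31


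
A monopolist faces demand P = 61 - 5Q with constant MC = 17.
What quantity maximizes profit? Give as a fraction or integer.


TR = P*Q = (61 - 5Q)Q = 61Q - 5Q^2
MR = dTR/dQ = 61 - 10Q
Set MR = MC:
61 - 10Q = 17
44 = 10Q
Q* = 44/10 = 22/5

22/5


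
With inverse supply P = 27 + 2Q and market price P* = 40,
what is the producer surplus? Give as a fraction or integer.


Minimum supply price (at Q=0): P_min = 27
Quantity supplied at P* = 40:
Q* = (40 - 27)/2 = 13/2
PS = (1/2) * Q* * (P* - P_min)
PS = (1/2) * 13/2 * (40 - 27)
PS = (1/2) * 13/2 * 13 = 169/4

169/4


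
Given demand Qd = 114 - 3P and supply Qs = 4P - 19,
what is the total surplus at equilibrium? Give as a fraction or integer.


Find equilibrium: 114 - 3P = 4P - 19
114 + 19 = 7P
P* = 133/7 = 19
Q* = 4*19 - 19 = 57
Inverse demand: P = 38 - Q/3, so P_max = 38
Inverse supply: P = 19/4 + Q/4, so P_min = 19/4
CS = (1/2) * 57 * (38 - 19) = 1083/2
PS = (1/2) * 57 * (19 - 19/4) = 3249/8
TS = CS + PS = 1083/2 + 3249/8 = 7581/8

7581/8


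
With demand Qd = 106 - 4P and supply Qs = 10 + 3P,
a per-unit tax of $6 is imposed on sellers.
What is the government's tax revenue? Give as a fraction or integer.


With tax on sellers, new supply: Qs' = 10 + 3(P - 6)
= 3P - 8
New equilibrium quantity:
Q_new = 286/7
Tax revenue = tax * Q_new = 6 * 286/7 = 1716/7

1716/7


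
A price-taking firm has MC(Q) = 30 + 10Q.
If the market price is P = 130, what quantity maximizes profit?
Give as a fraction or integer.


In perfect competition, profit is maximized where P = MC.
130 = 30 + 10Q
100 = 10Q
Q* = 100/10 = 10

10


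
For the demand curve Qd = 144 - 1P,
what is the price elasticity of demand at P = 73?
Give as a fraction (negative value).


dQ/dP = -1
At P = 73: Q = 144 - 1*73 = 71
E = (dQ/dP)(P/Q) = (-1)(73/71) = -73/71

-73/71


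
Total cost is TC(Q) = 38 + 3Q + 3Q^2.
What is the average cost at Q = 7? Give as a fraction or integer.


TC(7) = 38 + 3*7 + 3*7^2
TC(7) = 38 + 21 + 147 = 206
AC = TC/Q = 206/7 = 206/7

206/7


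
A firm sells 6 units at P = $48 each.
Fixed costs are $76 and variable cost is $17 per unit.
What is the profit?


Total Revenue = P * Q = 48 * 6 = $288
Total Cost = FC + VC*Q = 76 + 17*6 = $178
Profit = TR - TC = 288 - 178 = $110

$110


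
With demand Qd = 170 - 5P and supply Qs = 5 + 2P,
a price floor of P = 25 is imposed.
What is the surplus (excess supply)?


At P = 25:
Qd = 170 - 5*25 = 45
Qs = 5 + 2*25 = 55
Surplus = Qs - Qd = 55 - 45 = 10

10


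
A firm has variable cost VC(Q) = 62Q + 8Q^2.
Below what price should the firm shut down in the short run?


AVC(Q) = VC(Q)/Q = 62 + 8Q
AVC is increasing in Q, so minimum AVC is at Q -> 0+.
Min AVC = 62
The firm should shut down if P < 62.

62


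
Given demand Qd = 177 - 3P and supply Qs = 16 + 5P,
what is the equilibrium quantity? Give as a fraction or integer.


First find equilibrium price:
177 - 3P = 16 + 5P
P* = 161/8 = 161/8
Then substitute into demand:
Q* = 177 - 3 * 161/8 = 933/8

933/8


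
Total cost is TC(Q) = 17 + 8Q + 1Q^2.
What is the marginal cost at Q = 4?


MC = dTC/dQ = 8 + 2*1*Q
At Q = 4:
MC = 8 + 2*4
MC = 8 + 8 = 16

16


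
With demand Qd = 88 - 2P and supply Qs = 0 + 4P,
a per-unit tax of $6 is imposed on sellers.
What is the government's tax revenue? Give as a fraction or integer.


With tax on sellers, new supply: Qs' = 0 + 4(P - 6)
= 4P - 24
New equilibrium quantity:
Q_new = 152/3
Tax revenue = tax * Q_new = 6 * 152/3 = 304

304


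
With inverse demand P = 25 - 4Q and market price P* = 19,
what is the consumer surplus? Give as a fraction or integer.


Maximum willingness to pay (at Q=0): P_max = 25
Quantity demanded at P* = 19:
Q* = (25 - 19)/4 = 3/2
CS = (1/2) * Q* * (P_max - P*)
CS = (1/2) * 3/2 * (25 - 19)
CS = (1/2) * 3/2 * 6 = 9/2

9/2


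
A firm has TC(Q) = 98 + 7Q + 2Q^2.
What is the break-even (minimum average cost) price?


AC(Q) = 98/Q + 7 + 2Q
To minimize: dAC/dQ = -98/Q^2 + 2 = 0
Q^2 = 98/2 = 49
Q* = 7
Min AC = 98/7 + 7 + 2*7
Min AC = 14 + 7 + 14 = 35

35


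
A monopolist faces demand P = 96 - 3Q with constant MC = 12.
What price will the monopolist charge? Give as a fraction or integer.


MR = 96 - 6Q
Set MR = MC: 96 - 6Q = 12
Q* = 14
Substitute into demand:
P* = 96 - 3*14 = 54

54


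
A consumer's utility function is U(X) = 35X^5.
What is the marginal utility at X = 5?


MU = dU/dX = 35*5*X^(5-1)
MU = 175*X^4
At X = 5:
MU = 175 * 5^4
MU = 175 * 625 = 109375

109375


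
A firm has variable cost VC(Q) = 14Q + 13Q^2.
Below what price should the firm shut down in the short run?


AVC(Q) = VC(Q)/Q = 14 + 13Q
AVC is increasing in Q, so minimum AVC is at Q -> 0+.
Min AVC = 14
The firm should shut down if P < 14.

14


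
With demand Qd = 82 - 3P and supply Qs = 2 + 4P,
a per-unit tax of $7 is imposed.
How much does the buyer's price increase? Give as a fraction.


With a per-unit tax, the buyer's price increase depends on relative slopes.
Supply slope: d = 4, Demand slope: b = 3
Buyer's price increase = d * tax / (b + d)
= 4 * 7 / (3 + 4)
= 28 / 7 = 4

4


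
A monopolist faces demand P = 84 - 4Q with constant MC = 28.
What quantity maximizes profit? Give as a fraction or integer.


TR = P*Q = (84 - 4Q)Q = 84Q - 4Q^2
MR = dTR/dQ = 84 - 8Q
Set MR = MC:
84 - 8Q = 28
56 = 8Q
Q* = 56/8 = 7

7


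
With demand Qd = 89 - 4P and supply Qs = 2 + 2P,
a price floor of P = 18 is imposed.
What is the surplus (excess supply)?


At P = 18:
Qd = 89 - 4*18 = 17
Qs = 2 + 2*18 = 38
Surplus = Qs - Qd = 38 - 17 = 21

21


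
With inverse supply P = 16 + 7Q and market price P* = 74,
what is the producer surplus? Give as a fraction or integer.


Minimum supply price (at Q=0): P_min = 16
Quantity supplied at P* = 74:
Q* = (74 - 16)/7 = 58/7
PS = (1/2) * Q* * (P* - P_min)
PS = (1/2) * 58/7 * (74 - 16)
PS = (1/2) * 58/7 * 58 = 1682/7

1682/7


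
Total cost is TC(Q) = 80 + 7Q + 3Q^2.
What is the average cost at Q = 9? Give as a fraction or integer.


TC(9) = 80 + 7*9 + 3*9^2
TC(9) = 80 + 63 + 243 = 386
AC = TC/Q = 386/9 = 386/9

386/9


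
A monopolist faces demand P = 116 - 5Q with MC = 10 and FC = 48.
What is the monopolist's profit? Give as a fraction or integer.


MR = MC: 116 - 10Q = 10
Q* = 53/5
P* = 116 - 5*53/5 = 63
Profit = (P* - MC)*Q* - FC
= (63 - 10)*53/5 - 48
= 53*53/5 - 48
= 2809/5 - 48 = 2569/5

2569/5


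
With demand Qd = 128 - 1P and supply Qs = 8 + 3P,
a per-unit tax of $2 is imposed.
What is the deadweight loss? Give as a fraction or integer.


Pre-tax equilibrium quantity: Q* = 98
Post-tax equilibrium quantity: Q_tax = 193/2
Reduction in quantity: Q* - Q_tax = 3/2
DWL = (1/2) * tax * (Q* - Q_tax)
DWL = (1/2) * 2 * 3/2 = 3/2

3/2


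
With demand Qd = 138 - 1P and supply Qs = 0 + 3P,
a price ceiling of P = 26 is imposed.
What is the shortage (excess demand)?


At P = 26:
Qd = 138 - 1*26 = 112
Qs = 0 + 3*26 = 78
Shortage = Qd - Qs = 112 - 78 = 34

34


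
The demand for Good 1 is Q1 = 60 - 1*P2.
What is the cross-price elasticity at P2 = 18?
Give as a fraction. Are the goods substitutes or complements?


dQ1/dP2 = -1
At P2 = 18: Q1 = 60 - 1*18 = 42
Exy = (dQ1/dP2)(P2/Q1) = -1 * 18 / 42 = -3/7
Since Exy < 0, the goods are complements.

-3/7 (complements)


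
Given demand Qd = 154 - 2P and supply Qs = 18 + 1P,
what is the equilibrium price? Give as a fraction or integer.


At equilibrium, Qd = Qs.
154 - 2P = 18 + 1P
154 - 18 = 2P + 1P
136 = 3P
P* = 136/3 = 136/3

136/3


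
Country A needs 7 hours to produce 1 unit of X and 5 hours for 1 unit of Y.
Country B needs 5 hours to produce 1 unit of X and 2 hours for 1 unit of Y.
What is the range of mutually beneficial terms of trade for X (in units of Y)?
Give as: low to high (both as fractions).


Opportunity cost of X for Country A = hours_X / hours_Y = 7/5 = 7/5 units of Y
Opportunity cost of X for Country B = hours_X / hours_Y = 5/2 = 5/2 units of Y
Terms of trade must be between the two opportunity costs.
Range: 7/5 to 5/2

7/5 to 5/2


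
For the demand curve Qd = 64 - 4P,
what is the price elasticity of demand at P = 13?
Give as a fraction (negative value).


dQ/dP = -4
At P = 13: Q = 64 - 4*13 = 12
E = (dQ/dP)(P/Q) = (-4)(13/12) = -13/3

-13/3


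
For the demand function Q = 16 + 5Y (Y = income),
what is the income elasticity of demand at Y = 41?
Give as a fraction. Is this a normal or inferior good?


dQ/dY = 5
At Y = 41: Q = 16 + 5*41 = 221
Ey = (dQ/dY)(Y/Q) = 5 * 41 / 221 = 205/221
Since Ey > 0, this is a normal good.

205/221 (normal good)


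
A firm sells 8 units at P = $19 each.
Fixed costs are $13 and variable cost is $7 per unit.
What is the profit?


Total Revenue = P * Q = 19 * 8 = $152
Total Cost = FC + VC*Q = 13 + 7*8 = $69
Profit = TR - TC = 152 - 69 = $83

$83


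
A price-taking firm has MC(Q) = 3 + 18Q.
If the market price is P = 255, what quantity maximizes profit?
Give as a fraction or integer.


In perfect competition, profit is maximized where P = MC.
255 = 3 + 18Q
252 = 18Q
Q* = 252/18 = 14

14


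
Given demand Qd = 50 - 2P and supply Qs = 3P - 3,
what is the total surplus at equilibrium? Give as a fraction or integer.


Find equilibrium: 50 - 2P = 3P - 3
50 + 3 = 5P
P* = 53/5 = 53/5
Q* = 3*53/5 - 3 = 144/5
Inverse demand: P = 25 - Q/2, so P_max = 25
Inverse supply: P = 1 + Q/3, so P_min = 1
CS = (1/2) * 144/5 * (25 - 53/5) = 5184/25
PS = (1/2) * 144/5 * (53/5 - 1) = 3456/25
TS = CS + PS = 5184/25 + 3456/25 = 1728/5

1728/5


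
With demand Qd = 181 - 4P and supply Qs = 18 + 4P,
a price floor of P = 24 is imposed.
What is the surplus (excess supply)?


At P = 24:
Qd = 181 - 4*24 = 85
Qs = 18 + 4*24 = 114
Surplus = Qs - Qd = 114 - 85 = 29

29


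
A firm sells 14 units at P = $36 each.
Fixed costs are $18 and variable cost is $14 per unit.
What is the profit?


Total Revenue = P * Q = 36 * 14 = $504
Total Cost = FC + VC*Q = 18 + 14*14 = $214
Profit = TR - TC = 504 - 214 = $290

$290


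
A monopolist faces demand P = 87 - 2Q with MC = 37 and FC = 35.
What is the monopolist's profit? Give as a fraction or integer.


MR = MC: 87 - 4Q = 37
Q* = 25/2
P* = 87 - 2*25/2 = 62
Profit = (P* - MC)*Q* - FC
= (62 - 37)*25/2 - 35
= 25*25/2 - 35
= 625/2 - 35 = 555/2

555/2


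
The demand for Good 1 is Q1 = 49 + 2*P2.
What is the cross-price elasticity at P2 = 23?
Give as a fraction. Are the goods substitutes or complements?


dQ1/dP2 = 2
At P2 = 23: Q1 = 49 + 2*23 = 95
Exy = (dQ1/dP2)(P2/Q1) = 2 * 23 / 95 = 46/95
Since Exy > 0, the goods are substitutes.

46/95 (substitutes)


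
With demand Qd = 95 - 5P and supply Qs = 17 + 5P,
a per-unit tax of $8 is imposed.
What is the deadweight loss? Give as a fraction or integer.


Pre-tax equilibrium quantity: Q* = 56
Post-tax equilibrium quantity: Q_tax = 36
Reduction in quantity: Q* - Q_tax = 20
DWL = (1/2) * tax * (Q* - Q_tax)
DWL = (1/2) * 8 * 20 = 80

80


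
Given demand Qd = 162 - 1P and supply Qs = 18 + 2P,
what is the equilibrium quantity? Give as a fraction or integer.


First find equilibrium price:
162 - 1P = 18 + 2P
P* = 144/3 = 48
Then substitute into demand:
Q* = 162 - 1 * 48 = 114

114


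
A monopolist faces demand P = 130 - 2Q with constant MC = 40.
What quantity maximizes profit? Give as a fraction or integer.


TR = P*Q = (130 - 2Q)Q = 130Q - 2Q^2
MR = dTR/dQ = 130 - 4Q
Set MR = MC:
130 - 4Q = 40
90 = 4Q
Q* = 90/4 = 45/2

45/2


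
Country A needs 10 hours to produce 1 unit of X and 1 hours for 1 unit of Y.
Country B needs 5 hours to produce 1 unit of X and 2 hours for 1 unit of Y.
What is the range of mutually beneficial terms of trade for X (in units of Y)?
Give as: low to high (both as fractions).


Opportunity cost of X for Country A = hours_X / hours_Y = 10/1 = 10 units of Y
Opportunity cost of X for Country B = hours_X / hours_Y = 5/2 = 5/2 units of Y
Terms of trade must be between the two opportunity costs.
Range: 5/2 to 10

5/2 to 10


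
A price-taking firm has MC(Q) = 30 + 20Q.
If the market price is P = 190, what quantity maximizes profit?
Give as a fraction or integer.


In perfect competition, profit is maximized where P = MC.
190 = 30 + 20Q
160 = 20Q
Q* = 160/20 = 8

8


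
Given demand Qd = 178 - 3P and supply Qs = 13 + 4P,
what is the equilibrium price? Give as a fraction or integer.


At equilibrium, Qd = Qs.
178 - 3P = 13 + 4P
178 - 13 = 3P + 4P
165 = 7P
P* = 165/7 = 165/7

165/7


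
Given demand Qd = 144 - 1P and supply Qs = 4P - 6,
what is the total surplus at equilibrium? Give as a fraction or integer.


Find equilibrium: 144 - 1P = 4P - 6
144 + 6 = 5P
P* = 150/5 = 30
Q* = 4*30 - 6 = 114
Inverse demand: P = 144 - Q/1, so P_max = 144
Inverse supply: P = 3/2 + Q/4, so P_min = 3/2
CS = (1/2) * 114 * (144 - 30) = 6498
PS = (1/2) * 114 * (30 - 3/2) = 3249/2
TS = CS + PS = 6498 + 3249/2 = 16245/2

16245/2


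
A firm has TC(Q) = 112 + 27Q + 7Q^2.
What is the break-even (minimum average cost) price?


AC(Q) = 112/Q + 27 + 7Q
To minimize: dAC/dQ = -112/Q^2 + 7 = 0
Q^2 = 112/7 = 16
Q* = 4
Min AC = 112/4 + 27 + 7*4
Min AC = 28 + 27 + 28 = 83

83
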